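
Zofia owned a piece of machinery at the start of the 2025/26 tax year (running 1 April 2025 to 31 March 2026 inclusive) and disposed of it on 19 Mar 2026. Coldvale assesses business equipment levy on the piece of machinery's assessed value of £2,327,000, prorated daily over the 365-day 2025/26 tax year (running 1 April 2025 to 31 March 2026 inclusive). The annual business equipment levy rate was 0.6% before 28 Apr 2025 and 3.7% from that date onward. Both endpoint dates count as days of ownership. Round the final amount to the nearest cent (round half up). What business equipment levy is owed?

£77,932.19

1 Apr – 27 Apr 2025: 27 days at 0.6% → £2,327,000 × 0.6% × 27/365 = £1,032.8055
28 Apr 2025 – 19 Mar 2026: 326 days at 3.7% → £2,327,000 × 3.7% × 326/365 = £76,899.3808
Total = £77,932.1863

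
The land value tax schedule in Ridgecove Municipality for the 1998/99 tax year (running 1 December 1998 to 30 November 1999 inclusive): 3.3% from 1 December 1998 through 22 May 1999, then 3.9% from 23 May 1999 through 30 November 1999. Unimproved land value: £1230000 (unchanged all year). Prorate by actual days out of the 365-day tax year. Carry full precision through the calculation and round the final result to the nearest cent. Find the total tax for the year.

1 December 1998 – 22 May 1999: 173 days at 3.3% → £1230000 × 3.3% × 173/365 = £19238.5479
23 May – 30 November 1999: 192 days at 3.9% → £1230000 × 3.9% × 192/365 = £25233.5342
Total = £44472.0822

£44472.08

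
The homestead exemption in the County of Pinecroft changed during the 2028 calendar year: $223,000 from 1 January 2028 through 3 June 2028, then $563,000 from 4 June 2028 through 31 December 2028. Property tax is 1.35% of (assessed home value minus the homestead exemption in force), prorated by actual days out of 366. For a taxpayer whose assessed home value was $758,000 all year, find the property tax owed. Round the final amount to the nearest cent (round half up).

1 January – 3 June 2028: 155 days, exemption $223,000 → ($758,000 − $223,000) × 1.35% × 155/366 = $3,058.7090
4 June – 31 December 2028: 211 days, exemption $563,000 → ($758,000 − $563,000) × 1.35% × 211/366 = $1,517.6434
Total = $4,576.3525

$4,576.35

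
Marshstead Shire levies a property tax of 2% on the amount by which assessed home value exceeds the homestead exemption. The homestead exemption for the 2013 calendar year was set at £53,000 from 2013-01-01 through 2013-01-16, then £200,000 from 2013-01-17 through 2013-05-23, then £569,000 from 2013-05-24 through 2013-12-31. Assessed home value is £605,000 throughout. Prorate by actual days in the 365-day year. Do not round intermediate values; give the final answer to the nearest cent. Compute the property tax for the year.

£3,740.22

2013-01-01 to 2013-01-16: 16 days, exemption £53,000 → (£605,000 − £53,000) × 2% × 16/365 = £483.9452
2013-01-17 to 2013-05-23: 127 days, exemption £200,000 → (£605,000 − £200,000) × 2% × 127/365 = £2,818.3562
2013-05-24 to 2013-12-31: 222 days, exemption £569,000 → (£605,000 − £569,000) × 2% × 222/365 = £437.9178
Total = £3,740.2192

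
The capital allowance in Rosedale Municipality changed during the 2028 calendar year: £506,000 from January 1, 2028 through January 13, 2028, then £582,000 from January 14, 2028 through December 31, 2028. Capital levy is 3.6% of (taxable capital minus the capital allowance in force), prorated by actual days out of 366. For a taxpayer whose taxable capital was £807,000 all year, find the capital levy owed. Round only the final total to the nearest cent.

£8,197.18

January 1 – January 13, 2028: 13 days, exemption £506,000 → (£807,000 − £506,000) × 3.6% × 13/366 = £384.8852
January 14 – December 31, 2028: 353 days, exemption £582,000 → (£807,000 − £582,000) × 3.6% × 353/366 = £7,812.2951
Total = £8,197.1803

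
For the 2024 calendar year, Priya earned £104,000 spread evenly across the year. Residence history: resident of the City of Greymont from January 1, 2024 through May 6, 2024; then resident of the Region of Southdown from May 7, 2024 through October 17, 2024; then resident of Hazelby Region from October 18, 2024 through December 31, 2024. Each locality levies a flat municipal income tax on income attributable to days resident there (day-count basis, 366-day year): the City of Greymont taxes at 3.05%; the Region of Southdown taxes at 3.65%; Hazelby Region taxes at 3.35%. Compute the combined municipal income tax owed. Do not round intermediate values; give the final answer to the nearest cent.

The City of Greymont, January 1 – May 6, 2024: 127 days → £104,000 × 3.05% × 127/366 = £1,100.6667
The Region of Southdown, May 7 – October 17, 2024: 164 days → £104,000 × 3.65% × 164/366 = £1,700.9399
Hazelby Region, October 18 – December 31, 2024: 75 days → £104,000 × 3.35% × 75/366 = £713.9344
Total = £3,515.5410

£3,515.54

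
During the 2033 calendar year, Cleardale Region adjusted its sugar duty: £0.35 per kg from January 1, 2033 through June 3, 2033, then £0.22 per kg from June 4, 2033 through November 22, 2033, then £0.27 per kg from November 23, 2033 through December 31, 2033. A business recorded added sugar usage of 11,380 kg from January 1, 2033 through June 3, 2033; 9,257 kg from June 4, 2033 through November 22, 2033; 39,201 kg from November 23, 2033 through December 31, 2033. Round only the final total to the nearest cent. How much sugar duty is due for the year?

January 1 – June 3, 2033: 11,380 kg at £0.35/kg → £3983.00
June 4 – November 22, 2033: 9,257 kg at £0.22/kg → £2036.54
November 23 – December 31, 2033: 39,201 kg at £0.27/kg → £10584.27

£16603.81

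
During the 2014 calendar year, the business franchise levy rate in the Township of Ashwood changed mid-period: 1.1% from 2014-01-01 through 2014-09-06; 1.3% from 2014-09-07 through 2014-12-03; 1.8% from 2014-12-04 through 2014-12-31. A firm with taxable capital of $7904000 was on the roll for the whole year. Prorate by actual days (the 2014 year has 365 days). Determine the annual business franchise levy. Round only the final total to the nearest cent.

2014-01-01 to 2014-09-06: 249 days at 1.1% → $7904000 × 1.1% × 249/365 = $59312.4822
2014-09-07 to 2014-12-03: 88 days at 1.3% → $7904000 × 1.3% × 88/365 = $24773.0849
2014-12-04 to 2014-12-31: 28 days at 1.8% → $7904000 × 1.8% × 28/365 = $10914.0164
Total = $94999.5836

$94999.58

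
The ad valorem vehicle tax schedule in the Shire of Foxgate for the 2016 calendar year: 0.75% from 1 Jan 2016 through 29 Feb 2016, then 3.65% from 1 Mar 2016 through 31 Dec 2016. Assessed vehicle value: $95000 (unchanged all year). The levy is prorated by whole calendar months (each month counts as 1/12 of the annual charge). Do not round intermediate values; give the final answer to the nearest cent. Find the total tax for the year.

1 Jan – 29 Feb 2016: 2 months at 0.75% → $95000 × 0.75% × 2/12 = $118.7500
1 Mar – 31 Dec 2016: 10 months at 3.65% → $95000 × 3.65% × 10/12 = $2889.5833
Total = $3008.3333

$3008.33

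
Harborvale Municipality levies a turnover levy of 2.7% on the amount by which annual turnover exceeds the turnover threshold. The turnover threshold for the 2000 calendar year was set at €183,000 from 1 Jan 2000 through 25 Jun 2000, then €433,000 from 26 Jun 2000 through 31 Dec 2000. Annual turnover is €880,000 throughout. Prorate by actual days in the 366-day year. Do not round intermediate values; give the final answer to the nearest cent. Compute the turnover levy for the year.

1 Jan – 25 Jun 2000: 177 days, exemption €183,000 → (€880,000 − €183,000) × 2.7% × 177/366 = €9,100.9918
26 Jun – 31 Dec 2000: 189 days, exemption €433,000 → (€880,000 − €433,000) × 2.7% × 189/366 = €6,232.3525
Total = €15,333.3443

€15,333.34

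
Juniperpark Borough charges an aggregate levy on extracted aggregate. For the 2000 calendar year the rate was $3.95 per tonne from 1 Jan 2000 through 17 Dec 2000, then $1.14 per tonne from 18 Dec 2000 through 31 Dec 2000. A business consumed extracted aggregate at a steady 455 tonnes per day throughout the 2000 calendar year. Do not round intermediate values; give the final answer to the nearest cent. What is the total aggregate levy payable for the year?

$639,893.80

1 Jan – 17 Dec 2000: 352 days × 455 tonnes/day = 160,160 tonnes at $3.95/tonne → $632,632.00
18 Dec – 31 Dec 2000: 14 days × 455 tonnes/day = 6,370 tonnes at $1.14/tonne → $7,261.80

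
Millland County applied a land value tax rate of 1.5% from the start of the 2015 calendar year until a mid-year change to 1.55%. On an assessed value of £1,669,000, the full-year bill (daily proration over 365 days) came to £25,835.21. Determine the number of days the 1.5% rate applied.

Let d = days at the first rate; then 365 − d days at the second rate.
£1,669,000 × [1.5%·d + 1.55%·(365−d)] / 365 = £25,835.21
Solving gives d = 15, so the new rate took effect on January 16, 2015.

15 days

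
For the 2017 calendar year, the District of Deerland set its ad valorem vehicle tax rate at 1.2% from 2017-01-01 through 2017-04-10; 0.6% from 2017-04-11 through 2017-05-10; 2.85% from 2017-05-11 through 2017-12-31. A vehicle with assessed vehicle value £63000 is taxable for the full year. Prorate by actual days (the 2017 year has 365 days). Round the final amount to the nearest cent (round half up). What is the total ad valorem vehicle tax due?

2017-01-01 to 2017-04-10: 100 days at 1.2% → £63000 × 1.2% × 100/365 = £207.1233
2017-04-11 to 2017-05-10: 30 days at 0.6% → £63000 × 0.6% × 30/365 = £31.0685
2017-05-11 to 2017-12-31: 235 days at 2.85% → £63000 × 2.85% × 235/365 = £1156.0068
Total = £1394.1986

£1394.20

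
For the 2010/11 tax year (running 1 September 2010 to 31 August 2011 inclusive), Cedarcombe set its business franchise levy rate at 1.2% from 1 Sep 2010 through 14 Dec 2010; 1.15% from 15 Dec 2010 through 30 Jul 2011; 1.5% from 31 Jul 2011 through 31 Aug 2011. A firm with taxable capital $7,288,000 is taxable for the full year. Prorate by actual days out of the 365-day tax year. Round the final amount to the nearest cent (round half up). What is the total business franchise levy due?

1 Sep – 14 Dec 2010: 105 days at 1.2% → $7,288,000 × 1.2% × 105/365 = $25,158.5753
15 Dec 2010 – 30 Jul 2011: 228 days at 1.15% → $7,288,000 × 1.15% × 228/365 = $52,353.7973
31 Jul – 31 Aug 2011: 32 days at 1.5% → $7,288,000 × 1.5% × 32/365 = $9,584.2192
Total = $87,096.5918

$87,096.59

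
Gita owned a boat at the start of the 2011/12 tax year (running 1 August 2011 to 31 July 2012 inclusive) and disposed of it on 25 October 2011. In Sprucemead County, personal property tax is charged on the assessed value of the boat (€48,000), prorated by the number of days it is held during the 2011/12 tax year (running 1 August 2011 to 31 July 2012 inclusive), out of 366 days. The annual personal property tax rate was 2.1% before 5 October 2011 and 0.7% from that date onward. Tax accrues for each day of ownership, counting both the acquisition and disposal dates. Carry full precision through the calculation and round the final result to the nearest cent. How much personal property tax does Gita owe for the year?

1 August – 4 October 2011: 65 days at 2.1% → €48,000 × 2.1% × 65/366 = €179.0164
5 October – 25 October 2011: 21 days at 0.7% → €48,000 × 0.7% × 21/366 = €19.2787
Total = €198.2951

€198.30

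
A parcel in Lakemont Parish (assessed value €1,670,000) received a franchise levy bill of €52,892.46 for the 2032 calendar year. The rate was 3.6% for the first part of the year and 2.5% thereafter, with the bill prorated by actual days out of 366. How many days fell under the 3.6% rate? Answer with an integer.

222 days

Let d = days at the first rate; then 366 − d days at the second rate.
€1,670,000 × [3.6%·d + 2.5%·(366−d)] / 366 = €52,892.46
Solving gives d = 222, so the new rate took effect on August 10, 2032.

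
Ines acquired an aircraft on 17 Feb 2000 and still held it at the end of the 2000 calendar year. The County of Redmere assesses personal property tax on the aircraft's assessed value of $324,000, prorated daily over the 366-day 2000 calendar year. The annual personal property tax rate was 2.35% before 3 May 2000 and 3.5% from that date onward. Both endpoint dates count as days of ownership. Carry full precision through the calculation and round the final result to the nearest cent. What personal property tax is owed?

17 Feb – 2 May 2000: 76 days at 2.35% → $324,000 × 2.35% × 76/366 = $1,581.0492
3 May – 31 Dec 2000: 243 days at 3.5% → $324,000 × 3.5% × 243/366 = $7,529.0164
Total = $9,110.0656

$9,110.07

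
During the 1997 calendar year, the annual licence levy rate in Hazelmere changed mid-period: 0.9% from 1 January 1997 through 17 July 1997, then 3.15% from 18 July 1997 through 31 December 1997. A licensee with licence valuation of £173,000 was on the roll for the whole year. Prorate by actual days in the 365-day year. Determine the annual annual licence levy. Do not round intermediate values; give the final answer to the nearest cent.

1 January – 17 July 1997: 198 days at 0.9% → £173,000 × 0.9% × 198/365 = £844.6192
18 July – 31 December 1997: 167 days at 3.15% → £173,000 × 3.15% × 167/365 = £2,493.3329
Total = £3,337.9521

£3,337.95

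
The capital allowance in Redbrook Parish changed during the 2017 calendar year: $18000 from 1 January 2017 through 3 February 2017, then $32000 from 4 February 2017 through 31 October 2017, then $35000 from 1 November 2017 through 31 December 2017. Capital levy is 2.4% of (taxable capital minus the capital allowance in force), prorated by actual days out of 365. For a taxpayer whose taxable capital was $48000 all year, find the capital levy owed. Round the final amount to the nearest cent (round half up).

1 January – 3 February 2017: 34 days, exemption $18000 → ($48000 − $18000) × 2.4% × 34/365 = $67.0685
4 February – 31 October 2017: 270 days, exemption $32000 → ($48000 − $32000) × 2.4% × 270/365 = $284.0548
1 November – 31 December 2017: 61 days, exemption $35000 → ($48000 − $35000) × 2.4% × 61/365 = $52.1425
Total = $403.2658

$403.27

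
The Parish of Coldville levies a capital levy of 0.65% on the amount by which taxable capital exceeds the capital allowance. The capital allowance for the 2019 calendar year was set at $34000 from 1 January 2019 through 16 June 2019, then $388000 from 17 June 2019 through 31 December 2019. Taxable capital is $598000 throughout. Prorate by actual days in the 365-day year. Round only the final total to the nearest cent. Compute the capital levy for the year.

$2417.79

1 January – 16 June 2019: 167 days, exemption $34000 → ($598000 − $34000) × 0.65% × 167/365 = $1677.3205
17 June – 31 December 2019: 198 days, exemption $388000 → ($598000 − $388000) × 0.65% × 198/365 = $740.4658
Total = $2417.7863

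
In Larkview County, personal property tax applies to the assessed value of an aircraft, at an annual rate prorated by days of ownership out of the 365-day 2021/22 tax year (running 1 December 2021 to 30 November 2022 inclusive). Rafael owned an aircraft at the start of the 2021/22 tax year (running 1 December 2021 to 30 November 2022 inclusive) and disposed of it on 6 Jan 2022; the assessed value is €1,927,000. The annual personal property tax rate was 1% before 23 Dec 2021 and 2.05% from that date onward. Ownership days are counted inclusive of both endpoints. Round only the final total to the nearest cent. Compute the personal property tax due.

1 Dec – 22 Dec 2021: 22 days at 1% → €1,927,000 × 1% × 22/365 = €1,161.4795
23 Dec 2021 – 6 Jan 2022: 15 days at 2.05% → €1,927,000 × 2.05% × 15/365 = €1,623.4315
Total = €2,784.9110

€2,784.91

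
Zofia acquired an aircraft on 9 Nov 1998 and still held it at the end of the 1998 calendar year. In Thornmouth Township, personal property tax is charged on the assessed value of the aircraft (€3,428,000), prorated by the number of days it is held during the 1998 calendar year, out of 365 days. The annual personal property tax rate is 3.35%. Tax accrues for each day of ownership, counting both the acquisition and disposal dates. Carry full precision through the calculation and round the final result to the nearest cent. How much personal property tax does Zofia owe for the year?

€16,675.11

Days held (9 Nov – 31 Dec 1998): 53 out of 365
Tax = €3,428,000 × 3.35% × 53/365 = €16,675.1068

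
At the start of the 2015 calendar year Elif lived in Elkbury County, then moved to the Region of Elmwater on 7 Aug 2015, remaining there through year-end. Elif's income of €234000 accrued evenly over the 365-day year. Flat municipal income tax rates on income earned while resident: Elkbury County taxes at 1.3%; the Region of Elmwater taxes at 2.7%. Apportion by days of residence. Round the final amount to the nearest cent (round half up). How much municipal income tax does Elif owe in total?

€4361.38

Elkbury County, 1 Jan – 6 Aug 2015: 218 days → €234000 × 1.3% × 218/365 = €1816.8658
The Region of Elmwater, 7 Aug – 31 Dec 2015: 147 days → €234000 × 2.7% × 147/365 = €2544.5096
Total = €4361.3753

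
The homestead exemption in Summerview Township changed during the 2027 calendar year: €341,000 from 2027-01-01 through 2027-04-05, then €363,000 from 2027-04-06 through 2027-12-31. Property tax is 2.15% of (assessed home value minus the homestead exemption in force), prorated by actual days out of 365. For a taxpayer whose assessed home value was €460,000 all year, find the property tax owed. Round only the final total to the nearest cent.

2027-01-01 to 2027-04-05: 95 days, exemption €341,000 → (€460,000 − €341,000) × 2.15% × 95/365 = €665.9110
2027-04-06 to 2027-12-31: 270 days, exemption €363,000 → (€460,000 − €363,000) × 2.15% × 270/365 = €1,542.6986
Total = €2,208.6096

€2,208.61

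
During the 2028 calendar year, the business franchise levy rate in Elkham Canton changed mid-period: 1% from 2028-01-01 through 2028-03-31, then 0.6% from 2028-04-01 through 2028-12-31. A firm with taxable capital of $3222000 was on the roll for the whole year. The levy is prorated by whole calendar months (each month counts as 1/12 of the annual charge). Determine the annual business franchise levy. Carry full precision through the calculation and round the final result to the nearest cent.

$22554.00

2028-01-01 to 2028-03-31: 3 months at 1% → $3222000 × 1% × 3/12 = $8055.0000
2028-04-01 to 2028-12-31: 9 months at 0.6% → $3222000 × 0.6% × 9/12 = $14499.0000
Total = $22554.0000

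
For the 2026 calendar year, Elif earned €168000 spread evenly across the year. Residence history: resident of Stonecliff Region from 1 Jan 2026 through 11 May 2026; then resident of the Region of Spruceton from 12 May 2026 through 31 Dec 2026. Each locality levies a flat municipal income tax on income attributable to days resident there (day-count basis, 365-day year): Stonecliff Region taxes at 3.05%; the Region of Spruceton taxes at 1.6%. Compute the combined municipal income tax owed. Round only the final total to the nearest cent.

Stonecliff Region, 1 Jan – 11 May 2026: 131 days → €168000 × 3.05% × 131/365 = €1839.0247
The Region of Spruceton, 12 May – 31 Dec 2026: 234 days → €168000 × 1.6% × 234/365 = €1723.2658
Total = €3562.2904

€3562.29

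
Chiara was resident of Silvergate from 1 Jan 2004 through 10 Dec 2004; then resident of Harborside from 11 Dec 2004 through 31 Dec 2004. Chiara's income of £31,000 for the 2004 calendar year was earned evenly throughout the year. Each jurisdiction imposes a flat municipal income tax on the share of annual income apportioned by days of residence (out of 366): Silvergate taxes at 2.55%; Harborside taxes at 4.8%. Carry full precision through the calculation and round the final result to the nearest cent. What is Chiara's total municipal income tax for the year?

Silvergate, 1 Jan – 10 Dec 2004: 345 days → £31,000 × 2.55% × 345/366 = £745.1434
Harborside, 11 Dec – 31 Dec 2004: 21 days → £31,000 × 4.8% × 21/366 = £85.3770
Total = £830.5205

£830.52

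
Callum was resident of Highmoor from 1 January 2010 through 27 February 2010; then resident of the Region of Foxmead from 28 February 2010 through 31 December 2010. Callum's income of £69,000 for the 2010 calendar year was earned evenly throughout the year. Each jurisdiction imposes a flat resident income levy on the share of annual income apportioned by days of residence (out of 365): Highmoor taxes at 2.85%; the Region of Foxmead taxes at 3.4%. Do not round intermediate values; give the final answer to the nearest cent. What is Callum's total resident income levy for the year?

Highmoor, 1 January – 27 February 2010: 58 days → £69,000 × 2.85% × 58/365 = £312.4849
The Region of Foxmead, 28 February – 31 December 2010: 307 days → £69,000 × 3.4% × 307/365 = £1,973.2110
Total = £2,285.6959

£2,285.70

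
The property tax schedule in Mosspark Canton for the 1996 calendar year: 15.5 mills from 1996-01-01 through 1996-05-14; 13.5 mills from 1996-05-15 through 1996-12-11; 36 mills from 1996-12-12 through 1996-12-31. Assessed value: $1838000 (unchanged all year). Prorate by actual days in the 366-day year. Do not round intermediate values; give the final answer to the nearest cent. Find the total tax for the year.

1996-01-01 to 1996-05-14: 135 days at 15.5 mills → $1838000 × 1.55% × 135/366 = $10508.2377
1996-05-15 to 1996-12-11: 211 days at 13.5 mills → $1838000 × 1.35% × 211/366 = $14304.7623
1996-12-12 to 1996-12-31: 20 days at 36 mills → $1838000 × 3.6% × 20/366 = $3615.7377
Total = $28428.7377

$28428.74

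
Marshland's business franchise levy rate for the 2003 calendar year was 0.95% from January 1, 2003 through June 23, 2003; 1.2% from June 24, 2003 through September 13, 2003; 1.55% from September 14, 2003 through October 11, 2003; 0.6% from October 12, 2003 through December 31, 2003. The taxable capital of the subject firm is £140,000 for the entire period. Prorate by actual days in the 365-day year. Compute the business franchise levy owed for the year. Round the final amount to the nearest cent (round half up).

January 1 – June 23, 2003: 174 days at 0.95% → £140,000 × 0.95% × 174/365 = £634.0274
June 24 – September 13, 2003: 82 days at 1.2% → £140,000 × 1.2% × 82/365 = £377.4247
September 14 – October 11, 2003: 28 days at 1.55% → £140,000 × 1.55% × 28/365 = £166.4658
October 12 – December 31, 2003: 81 days at 0.6% → £140,000 × 0.6% × 81/365 = £186.4110
Total = £1,364.3288

£1,364.33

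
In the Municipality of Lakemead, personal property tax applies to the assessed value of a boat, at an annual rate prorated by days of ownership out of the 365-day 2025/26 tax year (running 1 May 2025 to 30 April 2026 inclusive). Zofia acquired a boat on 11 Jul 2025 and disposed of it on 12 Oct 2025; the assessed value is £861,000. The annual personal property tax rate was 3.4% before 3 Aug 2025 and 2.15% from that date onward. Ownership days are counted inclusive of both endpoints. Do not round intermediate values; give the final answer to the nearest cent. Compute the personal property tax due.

11 Jul – 2 Aug 2025: 23 days at 3.4% → £861,000 × 3.4% × 23/365 = £1,844.6630
3 Aug – 12 Oct 2025: 71 days at 2.15% → £861,000 × 2.15% × 71/365 = £3,600.8671
Total = £5,445.5301

£5,445.53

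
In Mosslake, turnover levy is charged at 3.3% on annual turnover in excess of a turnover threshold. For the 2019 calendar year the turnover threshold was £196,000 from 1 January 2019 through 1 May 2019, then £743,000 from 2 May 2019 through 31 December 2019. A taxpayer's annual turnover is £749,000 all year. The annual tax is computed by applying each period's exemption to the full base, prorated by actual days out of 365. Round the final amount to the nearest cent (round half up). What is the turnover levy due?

1 January – 1 May 2019: 121 days, exemption £196,000 → (£749,000 − £196,000) × 3.3% × 121/365 = £6,049.6685
2 May – 31 December 2019: 244 days, exemption £743,000 → (£749,000 − £743,000) × 3.3% × 244/365 = £132.3616
Total = £6,182.0301

£6,182.03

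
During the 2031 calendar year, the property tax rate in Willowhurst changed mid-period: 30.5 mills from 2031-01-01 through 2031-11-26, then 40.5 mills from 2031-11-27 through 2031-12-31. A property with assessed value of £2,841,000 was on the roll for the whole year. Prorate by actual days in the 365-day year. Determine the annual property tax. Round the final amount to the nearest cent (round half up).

£89,374.75

2031-01-01 to 2031-11-26: 330 days at 30.5 mills → £2,841,000 × 3.05% × 330/365 = £78,341.5479
2031-11-27 to 2031-12-31: 35 days at 40.5 mills → £2,841,000 × 4.05% × 35/365 = £11,033.1986
Total = £89,374.7466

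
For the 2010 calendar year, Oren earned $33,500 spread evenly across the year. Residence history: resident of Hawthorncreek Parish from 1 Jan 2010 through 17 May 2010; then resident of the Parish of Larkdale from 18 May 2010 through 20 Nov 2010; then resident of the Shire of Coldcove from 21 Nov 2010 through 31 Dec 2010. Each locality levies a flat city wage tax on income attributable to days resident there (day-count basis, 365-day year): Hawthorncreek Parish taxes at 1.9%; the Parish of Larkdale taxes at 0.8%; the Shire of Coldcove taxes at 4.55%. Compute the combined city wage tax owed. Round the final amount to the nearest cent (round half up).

$547.43

Hawthorncreek Parish, 1 Jan – 17 May 2010: 137 days → $33,500 × 1.9% × 137/365 = $238.9055
The Parish of Larkdale, 18 May – 20 Nov 2010: 187 days → $33,500 × 0.8% × 187/365 = $137.3041
The Shire of Coldcove, 21 Nov – 31 Dec 2010: 41 days → $33,500 × 4.55% × 41/365 = $171.2171
Total = $547.4267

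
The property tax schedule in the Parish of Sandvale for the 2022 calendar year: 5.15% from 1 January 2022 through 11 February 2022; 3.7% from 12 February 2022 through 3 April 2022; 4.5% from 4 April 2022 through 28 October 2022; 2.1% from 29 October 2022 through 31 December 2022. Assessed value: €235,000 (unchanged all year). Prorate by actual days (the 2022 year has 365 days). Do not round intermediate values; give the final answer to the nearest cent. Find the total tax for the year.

€9,499.15

1 January – 11 February 2022: 42 days at 5.15% → €235,000 × 5.15% × 42/365 = €1,392.6164
12 February – 3 April 2022: 51 days at 3.7% → €235,000 × 3.7% × 51/365 = €1,214.9178
4 April – 28 October 2022: 208 days at 4.5% → €235,000 × 4.5% × 208/365 = €6,026.3014
29 October – 31 December 2022: 64 days at 2.1% → €235,000 × 2.1% × 64/365 = €865.3151
Total = €9,499.1507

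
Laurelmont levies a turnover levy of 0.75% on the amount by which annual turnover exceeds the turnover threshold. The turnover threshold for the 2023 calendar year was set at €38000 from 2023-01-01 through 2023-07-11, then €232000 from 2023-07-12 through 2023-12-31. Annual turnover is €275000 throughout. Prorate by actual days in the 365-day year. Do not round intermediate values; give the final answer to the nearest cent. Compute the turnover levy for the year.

€1087.87

2023-01-01 to 2023-07-11: 192 days, exemption €38000 → (€275000 − €38000) × 0.75% × 192/365 = €935.0137
2023-07-12 to 2023-12-31: 173 days, exemption €232000 → (€275000 − €232000) × 0.75% × 173/365 = €152.8562
Total = €1087.8699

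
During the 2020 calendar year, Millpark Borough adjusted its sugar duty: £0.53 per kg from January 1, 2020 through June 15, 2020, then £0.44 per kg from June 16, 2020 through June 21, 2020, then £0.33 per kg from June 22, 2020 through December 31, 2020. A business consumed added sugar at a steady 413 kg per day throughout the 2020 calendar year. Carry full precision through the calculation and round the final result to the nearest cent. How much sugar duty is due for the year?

January 1 – June 15, 2020: 167 days × 413 kg/day = 68,971 kg at £0.53/kg → £36,554.63
June 16 – June 21, 2020: 6 days × 413 kg/day = 2,478 kg at £0.44/kg → £1,090.32
June 22 – December 31, 2020: 193 days × 413 kg/day = 79,709 kg at £0.33/kg → £26,303.97

£63,948.92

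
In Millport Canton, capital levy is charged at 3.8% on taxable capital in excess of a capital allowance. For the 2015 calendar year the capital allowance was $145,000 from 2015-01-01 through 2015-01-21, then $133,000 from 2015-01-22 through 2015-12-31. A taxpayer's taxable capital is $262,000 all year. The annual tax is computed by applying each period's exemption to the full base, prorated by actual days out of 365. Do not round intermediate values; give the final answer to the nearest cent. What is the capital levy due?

$4,875.76

2015-01-01 to 2015-01-21: 21 days, exemption $145,000 → ($262,000 − $145,000) × 3.8% × 21/365 = $255.7973
2015-01-22 to 2015-12-31: 344 days, exemption $133,000 → ($262,000 − $133,000) × 3.8% × 344/365 = $4,619.9671
Total = $4,875.7644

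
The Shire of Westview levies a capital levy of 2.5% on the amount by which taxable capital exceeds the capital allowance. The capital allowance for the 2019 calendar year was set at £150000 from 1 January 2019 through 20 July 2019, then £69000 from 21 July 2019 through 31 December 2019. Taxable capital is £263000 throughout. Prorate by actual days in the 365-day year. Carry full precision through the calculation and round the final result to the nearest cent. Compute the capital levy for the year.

£3734.86

1 January – 20 July 2019: 201 days, exemption £150000 → (£263000 − £150000) × 2.5% × 201/365 = £1555.6849
21 July – 31 December 2019: 164 days, exemption £69000 → (£263000 − £69000) × 2.5% × 164/365 = £2179.1781
Total = £3734.8630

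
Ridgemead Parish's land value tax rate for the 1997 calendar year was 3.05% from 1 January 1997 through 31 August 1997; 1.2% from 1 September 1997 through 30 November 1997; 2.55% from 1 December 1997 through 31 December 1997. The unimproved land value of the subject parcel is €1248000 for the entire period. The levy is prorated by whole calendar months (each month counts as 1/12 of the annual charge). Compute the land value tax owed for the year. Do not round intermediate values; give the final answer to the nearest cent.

€31772.00

1 January – 31 August 1997: 8 months at 3.05% → €1248000 × 3.05% × 8/12 = €25376.0000
1 September – 30 November 1997: 3 months at 1.2% → €1248000 × 1.2% × 3/12 = €3744.0000
1 December – 31 December 1997: 1 month at 2.55% → €1248000 × 2.55% × 1/12 = €2652.0000
Total = €31772.0000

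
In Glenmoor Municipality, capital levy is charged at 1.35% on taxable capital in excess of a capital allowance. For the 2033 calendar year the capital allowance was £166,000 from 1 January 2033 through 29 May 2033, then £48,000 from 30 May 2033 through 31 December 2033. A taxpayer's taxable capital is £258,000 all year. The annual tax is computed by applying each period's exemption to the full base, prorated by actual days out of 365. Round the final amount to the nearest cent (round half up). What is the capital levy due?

£2,184.71

1 January – 29 May 2033: 149 days, exemption £166,000 → (£258,000 − £166,000) × 1.35% × 149/365 = £507.0082
30 May – 31 December 2033: 216 days, exemption £48,000 → (£258,000 − £48,000) × 1.35% × 216/365 = £1,677.6986
Total = £2,184.7068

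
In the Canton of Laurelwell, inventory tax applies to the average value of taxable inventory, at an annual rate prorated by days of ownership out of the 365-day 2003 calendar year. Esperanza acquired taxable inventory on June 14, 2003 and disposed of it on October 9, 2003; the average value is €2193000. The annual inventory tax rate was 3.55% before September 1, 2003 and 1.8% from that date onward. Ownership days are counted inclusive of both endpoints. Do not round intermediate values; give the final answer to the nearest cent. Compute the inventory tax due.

June 14 – August 31, 2003: 79 days at 3.55% → €2193000 × 3.55% × 79/365 = €16850.0507
September 1 – October 9, 2003: 39 days at 1.8% → €2193000 × 1.8% × 39/365 = €4217.7699
Total = €21067.8205

€21067.82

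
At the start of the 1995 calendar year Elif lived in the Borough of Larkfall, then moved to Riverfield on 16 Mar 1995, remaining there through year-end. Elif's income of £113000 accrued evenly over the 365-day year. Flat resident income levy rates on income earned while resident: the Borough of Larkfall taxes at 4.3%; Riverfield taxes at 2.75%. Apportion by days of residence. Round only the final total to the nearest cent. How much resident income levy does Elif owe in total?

£3462.60

The Borough of Larkfall, 1 Jan – 15 Mar 1995: 74 days → £113000 × 4.3% × 74/365 = £985.1123
Riverfield, 16 Mar – 31 Dec 1995: 291 days → £113000 × 2.75% × 291/365 = £2477.4863
Total = £3462.5986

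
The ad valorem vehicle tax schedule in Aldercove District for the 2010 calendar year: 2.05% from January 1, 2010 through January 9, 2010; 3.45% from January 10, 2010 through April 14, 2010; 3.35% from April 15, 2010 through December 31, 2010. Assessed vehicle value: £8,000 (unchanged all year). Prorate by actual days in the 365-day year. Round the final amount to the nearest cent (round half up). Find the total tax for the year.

January 1 – January 9, 2010: 9 days at 2.05% → £8,000 × 2.05% × 9/365 = £4.0438
January 10 – April 14, 2010: 95 days at 3.45% → £8,000 × 3.45% × 95/365 = £71.8356
April 15 – December 31, 2010: 261 days at 3.35% → £8,000 × 3.35% × 261/365 = £191.6384
Total = £267.5178

£267.52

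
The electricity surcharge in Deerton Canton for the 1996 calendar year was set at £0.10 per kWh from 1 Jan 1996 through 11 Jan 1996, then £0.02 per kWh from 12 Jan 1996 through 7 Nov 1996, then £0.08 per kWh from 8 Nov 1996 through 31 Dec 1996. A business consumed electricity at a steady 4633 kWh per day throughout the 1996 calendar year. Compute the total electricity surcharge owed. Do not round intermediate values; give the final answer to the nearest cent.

1 Jan – 11 Jan 1996: 11 days × 4633 kWh/day = 50,963 kWh at £0.10/kWh → £5,096.30
12 Jan – 7 Nov 1996: 301 days × 4633 kWh/day = 1,394,533 kWh at £0.02/kWh → £27,890.66
8 Nov – 31 Dec 1996: 54 days × 4633 kWh/day = 250,182 kWh at £0.08/kWh → £20,014.56

£53,001.52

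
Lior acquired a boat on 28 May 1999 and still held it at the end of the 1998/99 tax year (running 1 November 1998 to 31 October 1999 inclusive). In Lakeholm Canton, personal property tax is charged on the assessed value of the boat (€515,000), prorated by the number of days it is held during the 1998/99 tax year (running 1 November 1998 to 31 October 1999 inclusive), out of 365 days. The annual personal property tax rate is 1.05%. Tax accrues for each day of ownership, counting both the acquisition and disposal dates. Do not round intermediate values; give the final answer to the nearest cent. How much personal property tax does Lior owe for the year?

€2,325.97

Days held (28 May – 31 October 1999): 157 out of 365
Tax = €515,000 × 1.05% × 157/365 = €2,325.9658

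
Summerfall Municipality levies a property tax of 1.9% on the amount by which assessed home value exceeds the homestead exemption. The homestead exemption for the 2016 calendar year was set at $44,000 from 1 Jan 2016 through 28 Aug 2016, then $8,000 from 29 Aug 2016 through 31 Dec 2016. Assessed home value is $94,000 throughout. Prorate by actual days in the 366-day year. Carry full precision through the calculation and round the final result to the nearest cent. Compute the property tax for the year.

$1,183.61

1 Jan – 28 Aug 2016: 241 days, exemption $44,000 → ($94,000 − $44,000) × 1.9% × 241/366 = $625.5464
29 Aug – 31 Dec 2016: 125 days, exemption $8,000 → ($94,000 − $8,000) × 1.9% × 125/366 = $558.0601
Total = $1,183.6066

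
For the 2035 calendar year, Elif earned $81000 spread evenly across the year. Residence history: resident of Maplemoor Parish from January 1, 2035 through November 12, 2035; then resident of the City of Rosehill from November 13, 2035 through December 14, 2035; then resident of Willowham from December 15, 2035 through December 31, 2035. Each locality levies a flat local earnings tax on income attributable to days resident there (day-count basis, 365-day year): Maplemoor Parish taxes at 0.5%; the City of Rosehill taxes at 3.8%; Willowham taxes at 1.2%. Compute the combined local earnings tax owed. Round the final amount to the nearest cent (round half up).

Maplemoor Parish, January 1 – November 12, 2035: 316 days → $81000 × 0.5% × 316/365 = $350.6301
The City of Rosehill, November 13 – December 14, 2035: 32 days → $81000 × 3.8% × 32/365 = $269.8521
Willowham, December 15 – December 31, 2035: 17 days → $81000 × 1.2% × 17/365 = $45.2712
Total = $665.7534

$665.75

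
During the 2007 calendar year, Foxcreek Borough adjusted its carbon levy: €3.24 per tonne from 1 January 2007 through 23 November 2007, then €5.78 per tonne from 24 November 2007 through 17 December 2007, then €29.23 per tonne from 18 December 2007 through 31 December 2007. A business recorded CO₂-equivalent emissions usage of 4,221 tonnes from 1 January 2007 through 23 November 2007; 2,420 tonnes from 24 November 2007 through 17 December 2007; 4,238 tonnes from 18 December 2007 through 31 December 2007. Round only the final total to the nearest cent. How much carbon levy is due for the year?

1 January – 23 November 2007: 4,221 tonnes at €3.24/tonne → €13676.04
24 November – 17 December 2007: 2,420 tonnes at €5.78/tonne → €13987.60
18 December – 31 December 2007: 4,238 tonnes at €29.23/tonne → €123876.74

€151540.38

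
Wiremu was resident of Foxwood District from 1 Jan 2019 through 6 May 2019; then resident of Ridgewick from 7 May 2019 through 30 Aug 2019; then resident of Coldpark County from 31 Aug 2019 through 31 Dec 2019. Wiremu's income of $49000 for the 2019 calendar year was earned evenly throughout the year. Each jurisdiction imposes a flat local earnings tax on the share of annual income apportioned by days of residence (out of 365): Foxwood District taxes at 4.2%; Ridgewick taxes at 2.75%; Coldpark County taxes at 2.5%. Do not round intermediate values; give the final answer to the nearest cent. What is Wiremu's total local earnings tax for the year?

$1551.49

Foxwood District, 1 Jan – 6 May 2019: 126 days → $49000 × 4.2% × 126/365 = $710.4329
Ridgewick, 7 May – 30 Aug 2019: 116 days → $49000 × 2.75% × 116/365 = $428.2466
Coldpark County, 31 Aug – 31 Dec 2019: 123 days → $49000 × 2.5% × 123/365 = $412.8082
Total = $1551.4877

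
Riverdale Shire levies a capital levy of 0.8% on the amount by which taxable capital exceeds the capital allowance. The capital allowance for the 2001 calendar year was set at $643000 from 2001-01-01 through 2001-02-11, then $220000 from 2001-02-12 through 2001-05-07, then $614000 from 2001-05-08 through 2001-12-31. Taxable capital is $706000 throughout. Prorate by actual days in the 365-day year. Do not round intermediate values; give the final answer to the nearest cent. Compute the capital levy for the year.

$1443.33

2001-01-01 to 2001-02-11: 42 days, exemption $643000 → ($706000 − $643000) × 0.8% × 42/365 = $57.9945
2001-02-12 to 2001-05-07: 85 days, exemption $220000 → ($706000 − $220000) × 0.8% × 85/365 = $905.4247
2001-05-08 to 2001-12-31: 238 days, exemption $614000 → ($706000 − $614000) × 0.8% × 238/365 = $479.9123
Total = $1443.3315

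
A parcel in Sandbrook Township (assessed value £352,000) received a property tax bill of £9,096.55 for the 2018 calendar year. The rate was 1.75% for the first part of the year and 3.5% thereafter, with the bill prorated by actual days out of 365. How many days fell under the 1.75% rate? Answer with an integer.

191 days

Let d = days at the first rate; then 365 − d days at the second rate.
£352,000 × [1.75%·d + 3.5%·(365−d)] / 365 = £9,096.55
Solving gives d = 191, so the new rate took effect on 11 Jul 2018.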